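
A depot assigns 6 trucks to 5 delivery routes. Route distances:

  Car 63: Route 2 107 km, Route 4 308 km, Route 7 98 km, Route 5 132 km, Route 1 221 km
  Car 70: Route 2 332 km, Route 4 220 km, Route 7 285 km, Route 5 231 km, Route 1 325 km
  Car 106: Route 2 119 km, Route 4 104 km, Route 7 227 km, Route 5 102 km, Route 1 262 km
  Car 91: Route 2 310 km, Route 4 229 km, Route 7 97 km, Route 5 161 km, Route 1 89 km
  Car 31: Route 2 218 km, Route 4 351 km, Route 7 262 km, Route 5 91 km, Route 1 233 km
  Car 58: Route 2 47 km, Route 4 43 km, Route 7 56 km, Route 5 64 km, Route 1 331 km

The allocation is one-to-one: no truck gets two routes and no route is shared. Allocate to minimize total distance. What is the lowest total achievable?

Minimum total: 429 km

Optimal: Car 58→Route 2 (47 km), Car 106→Route 4 (104 km), Car 63→Route 7 (98 km), Car 31→Route 5 (91 km), Car 91→Route 1 (89 km) — total 47+104+98+91+89 = 429 km.
Column-greedy (each route in turn goes to its cheapest remaining truck) gives 560 km, worse by 131.
Next-best assignment: Car 106→Route 2, Car 58→Route 4, Car 63→Route 7, Car 31→Route 5, Car 91→Route 1 = 440 km.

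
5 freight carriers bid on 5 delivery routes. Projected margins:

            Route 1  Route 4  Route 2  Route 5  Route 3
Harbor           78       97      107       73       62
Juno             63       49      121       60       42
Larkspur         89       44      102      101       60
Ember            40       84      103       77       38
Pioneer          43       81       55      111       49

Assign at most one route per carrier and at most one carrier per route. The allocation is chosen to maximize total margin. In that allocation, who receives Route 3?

Harbor receives Route 3.

Optimal: Harbor→Route 3 ($62k), Juno→Route 2 ($121k), Larkspur→Route 1 ($89k), Ember→Route 4 ($84k), Pioneer→Route 5 ($111k) — total 62+121+89+84+111 = $467k.
Max-entry greedy (repeatedly take the single best remaining cell) gives $456k, worse by 11.
Next-best assignment: Harbor→Route 4, Juno→Route 2, Larkspur→Route 1, Ember→Route 3, Pioneer→Route 5 = $456k.
Swapping Juno↔Pioneer (Juno→Route 5 $60k, Pioneer→Route 2 $55k) loses 117.
No other one-to-one assignment exceeds $467k.
Harbor's own top route is Route 2 ($107k), but forcing Harbor→Route 2 and reassigning the rest optimally gives only $433k — worse by 34.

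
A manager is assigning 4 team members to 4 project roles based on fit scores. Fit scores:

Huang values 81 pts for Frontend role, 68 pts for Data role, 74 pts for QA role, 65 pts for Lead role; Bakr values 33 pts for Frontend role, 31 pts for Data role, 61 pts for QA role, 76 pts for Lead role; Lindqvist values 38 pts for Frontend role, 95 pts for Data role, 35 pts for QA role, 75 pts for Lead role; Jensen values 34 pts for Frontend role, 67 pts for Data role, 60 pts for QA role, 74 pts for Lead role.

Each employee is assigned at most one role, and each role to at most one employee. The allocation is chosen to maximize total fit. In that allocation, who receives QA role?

Jensen receives QA role.

Optimal: Huang→Frontend role (81 pts), Bakr→Lead role (76 pts), Lindqvist→Data role (95 pts), Jensen→QA role (60 pts) — total 81+76+95+60 = 312 pts.
Column-greedy (each role in turn goes to its best remaining employee) gives 311 pts, worse by 1.
Swapping Lindqvist↔Jensen (Lindqvist→QA role 35 pts, Jensen→Data role 67 pts) loses 53.
Jensen's own top role is Lead role (74 pts), but forcing Jensen→Lead role and reassigning the rest optimally gives only 311 pts — worse by 1.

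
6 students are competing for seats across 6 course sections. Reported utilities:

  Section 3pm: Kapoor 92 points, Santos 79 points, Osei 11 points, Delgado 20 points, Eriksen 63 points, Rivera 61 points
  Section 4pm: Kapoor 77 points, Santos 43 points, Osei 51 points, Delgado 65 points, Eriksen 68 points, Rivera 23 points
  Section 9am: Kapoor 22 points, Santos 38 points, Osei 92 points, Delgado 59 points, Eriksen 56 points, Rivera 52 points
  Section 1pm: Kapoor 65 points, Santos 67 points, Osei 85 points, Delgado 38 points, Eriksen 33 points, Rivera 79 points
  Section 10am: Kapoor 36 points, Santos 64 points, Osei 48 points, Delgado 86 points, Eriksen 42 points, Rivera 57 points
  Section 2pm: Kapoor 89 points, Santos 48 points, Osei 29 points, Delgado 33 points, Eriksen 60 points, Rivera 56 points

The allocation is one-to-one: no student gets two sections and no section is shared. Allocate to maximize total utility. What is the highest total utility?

Maximum total: 493 points

Optimal: Kapoor→Section 2pm (89 points), Santos→Section 3pm (79 points), Osei→Section 9am (92 points), Delgado→Section 10am (86 points), Eriksen→Section 4pm (68 points), Rivera→Section 1pm (79 points) — total 89+79+92+86+68+79 = 493 points.
Max-entry greedy (repeatedly take the single best remaining cell) gives 465 points, worse by 28.
Next-best assignment: Kapoor→Section 4pm, Santos→Section 3pm, Osei→Section 9am, Delgado→Section 10am, Eriksen→Section 2pm, Rivera→Section 1pm = 473 points.
Swapping Rivera↔Santos (Rivera→Section 3pm 61 points, Santos→Section 1pm 67 points) loses 30.
Every other assignment is strictly worse.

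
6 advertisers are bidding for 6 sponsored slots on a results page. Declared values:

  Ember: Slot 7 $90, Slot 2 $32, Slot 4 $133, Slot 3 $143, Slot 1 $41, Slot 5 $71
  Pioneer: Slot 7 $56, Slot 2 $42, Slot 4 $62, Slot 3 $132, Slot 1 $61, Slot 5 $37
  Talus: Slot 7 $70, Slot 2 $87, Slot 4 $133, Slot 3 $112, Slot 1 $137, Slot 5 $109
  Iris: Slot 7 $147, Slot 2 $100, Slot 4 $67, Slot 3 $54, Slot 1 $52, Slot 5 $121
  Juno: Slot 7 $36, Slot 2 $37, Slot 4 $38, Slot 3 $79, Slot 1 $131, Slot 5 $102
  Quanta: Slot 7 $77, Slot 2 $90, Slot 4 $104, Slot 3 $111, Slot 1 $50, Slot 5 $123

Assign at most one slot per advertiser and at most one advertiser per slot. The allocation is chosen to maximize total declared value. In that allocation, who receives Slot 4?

Optimal: Ember→Slot 4 ($133), Pioneer→Slot 3 ($132), Talus→Slot 2 ($87), Iris→Slot 7 ($147), Juno→Slot 1 ($131), Quanta→Slot 5 ($123) — total 133+132+87+147+131+123 = $753.
Max-entry greedy (repeatedly take the single best remaining cell) gives $649, worse by 104.
Ember's own top slot is Slot 3 ($143), but forcing Ember→Slot 3 and reassigning the rest optimally gives only $719 — worse by 34.

Ember receives Slot 4.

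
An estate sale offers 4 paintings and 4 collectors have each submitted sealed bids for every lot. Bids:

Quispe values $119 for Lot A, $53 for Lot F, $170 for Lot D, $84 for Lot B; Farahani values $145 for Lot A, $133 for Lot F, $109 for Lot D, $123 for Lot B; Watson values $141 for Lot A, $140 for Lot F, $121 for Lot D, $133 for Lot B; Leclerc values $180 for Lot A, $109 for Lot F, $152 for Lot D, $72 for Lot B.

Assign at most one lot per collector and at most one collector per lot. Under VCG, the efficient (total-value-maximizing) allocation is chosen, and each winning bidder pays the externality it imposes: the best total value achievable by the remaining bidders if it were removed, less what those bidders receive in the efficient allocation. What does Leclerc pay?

Leclerc pays $19.

Efficient allocation: Quispe→Lot D ($170), Farahani→Lot F ($133), Watson→Lot B ($133), Leclerc→Lot A ($180); total welfare W = $616.
Leclerc receives Lot A at value $180, so the others get W − 180 = $436.
Without Leclerc: best allocation of the remaining 3 bidders over all 4 lots is Quispe→Lot D ($170), Farahani→Lot A ($145), Watson→Lot F ($140), total $455.
VCG payment = (others' best without Leclerc) − (others' welfare with Leclerc) = 455 − 436 = $19.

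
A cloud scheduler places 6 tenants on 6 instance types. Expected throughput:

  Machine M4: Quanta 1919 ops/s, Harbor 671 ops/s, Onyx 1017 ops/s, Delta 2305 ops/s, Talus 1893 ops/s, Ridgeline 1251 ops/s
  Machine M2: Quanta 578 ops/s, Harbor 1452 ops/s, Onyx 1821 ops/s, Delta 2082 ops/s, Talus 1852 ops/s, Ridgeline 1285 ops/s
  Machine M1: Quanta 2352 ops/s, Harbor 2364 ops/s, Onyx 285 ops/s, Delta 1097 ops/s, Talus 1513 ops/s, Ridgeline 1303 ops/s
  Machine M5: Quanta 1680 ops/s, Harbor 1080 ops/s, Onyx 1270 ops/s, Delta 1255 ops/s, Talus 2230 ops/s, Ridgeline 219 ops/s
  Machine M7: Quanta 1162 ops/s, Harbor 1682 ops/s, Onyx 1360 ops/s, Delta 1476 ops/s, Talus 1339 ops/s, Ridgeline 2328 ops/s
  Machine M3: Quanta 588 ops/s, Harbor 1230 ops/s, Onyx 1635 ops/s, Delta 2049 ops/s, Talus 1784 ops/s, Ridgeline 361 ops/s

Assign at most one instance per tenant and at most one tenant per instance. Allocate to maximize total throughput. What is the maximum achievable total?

Max total: 12711 ops/s

This is a one-to-one assignment (maximum-weight bipartite matching).
Optimal: Quanta→Machine M4 (1919 ops/s), Harbor→Machine M1 (2364 ops/s), Onyx→Machine M2 (1821 ops/s), Delta→Machine M3 (2049 ops/s), Talus→Machine M5 (2230 ops/s), Ridgeline→Machine M7 (2328 ops/s) — total 1919+2364+1821+2049+2230+2328 = 12711 ops/s.
Column-greedy (each instance in turn goes to its best remaining tenant) gives 12164 ops/s, worse by 547.
Next-best assignment: Quanta→Machine M4, Harbor→Machine M1, Onyx→Machine M3, Delta→Machine M2, Talus→Machine M5, Ridgeline→Machine M7 = 12558 ops/s.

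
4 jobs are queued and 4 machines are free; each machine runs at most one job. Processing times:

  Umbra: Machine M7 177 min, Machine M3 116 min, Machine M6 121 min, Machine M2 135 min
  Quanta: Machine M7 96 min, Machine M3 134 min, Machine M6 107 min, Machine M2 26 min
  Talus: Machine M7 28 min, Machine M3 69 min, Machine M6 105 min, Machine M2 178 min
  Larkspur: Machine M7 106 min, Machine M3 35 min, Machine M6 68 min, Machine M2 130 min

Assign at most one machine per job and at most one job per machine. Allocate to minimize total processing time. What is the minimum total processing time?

Optimal: Umbra→Machine M6 (121 min), Quanta→Machine M2 (26 min), Talus→Machine M7 (28 min), Larkspur→Machine M3 (35 min) — total 121+26+28+35 = 210 min.
Column-greedy (each machine in turn goes to its cheapest remaining job) gives 305 min, worse by 95.
Swapping Larkspur↔Talus (Larkspur→Machine M7 106 min, Talus→Machine M3 69 min) adds 112.
Every other assignment is strictly worse.

Minimum total: 210 min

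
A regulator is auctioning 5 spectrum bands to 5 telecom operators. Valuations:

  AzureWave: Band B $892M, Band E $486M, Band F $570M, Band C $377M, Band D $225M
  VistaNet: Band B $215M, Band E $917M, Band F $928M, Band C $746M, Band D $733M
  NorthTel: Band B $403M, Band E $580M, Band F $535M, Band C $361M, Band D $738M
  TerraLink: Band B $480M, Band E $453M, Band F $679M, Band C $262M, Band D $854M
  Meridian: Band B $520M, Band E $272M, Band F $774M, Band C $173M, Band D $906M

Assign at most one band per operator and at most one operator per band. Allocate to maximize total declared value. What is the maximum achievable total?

Maximum total: $3846M

Treat this as an assignment problem: match each operator to one band.
Optimal: AzureWave→Band B ($892M), VistaNet→Band C ($746M), NorthTel→Band E ($580M), TerraLink→Band D ($854M), Meridian→Band F ($774M) — total 892+746+580+854+774 = $3846M.
Max-entry greedy (repeatedly take the single best remaining cell) gives $3568M, worse by 278.
Swapping Meridian↔TerraLink (Meridian→Band D $906M, TerraLink→Band F $679M) loses 43.
Every other assignment is strictly worse.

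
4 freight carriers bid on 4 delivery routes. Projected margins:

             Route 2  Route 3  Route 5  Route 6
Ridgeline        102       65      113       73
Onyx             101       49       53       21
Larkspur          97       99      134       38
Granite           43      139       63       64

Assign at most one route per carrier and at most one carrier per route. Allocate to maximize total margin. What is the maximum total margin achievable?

Max total: $447k

Optimal: Ridgeline→Route 6 ($73k), Onyx→Route 2 ($101k), Larkspur→Route 5 ($134k), Granite→Route 3 ($139k) — total 73+101+134+139 = $447k.
Column-greedy (each route in turn goes to its best remaining carrier) gives $396k, worse by 51.
Next-best assignment: Ridgeline→Route 2, Onyx→Route 6, Larkspur→Route 5, Granite→Route 3 = $396k.
Every other assignment is strictly worse.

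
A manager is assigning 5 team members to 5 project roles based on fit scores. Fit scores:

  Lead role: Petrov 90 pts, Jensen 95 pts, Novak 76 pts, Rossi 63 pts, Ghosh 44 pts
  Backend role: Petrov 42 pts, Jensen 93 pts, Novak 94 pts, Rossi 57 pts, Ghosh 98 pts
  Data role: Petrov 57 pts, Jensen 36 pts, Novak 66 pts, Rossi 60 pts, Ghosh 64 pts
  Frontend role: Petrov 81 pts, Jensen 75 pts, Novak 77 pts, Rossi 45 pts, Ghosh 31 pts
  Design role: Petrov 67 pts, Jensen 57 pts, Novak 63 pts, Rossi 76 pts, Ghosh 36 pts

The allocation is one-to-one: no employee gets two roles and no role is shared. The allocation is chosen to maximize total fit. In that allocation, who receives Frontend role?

Optimal: Petrov→Frontend role (81 pts), Jensen→Lead role (95 pts), Novak→Data role (66 pts), Rossi→Design role (76 pts), Ghosh→Backend role (98 pts) — total 81+95+66+76+98 = 416 pts.
Row-greedy (each employee in turn takes its best remaining role) gives 400 pts, worse by 16.
Swapping Jensen↔Novak (Jensen→Data role 36 pts, Novak→Lead role 76 pts) loses 49.
No other one-to-one assignment exceeds 416 pts.
Petrov's own top role is Lead role (90 pts), but forcing Petrov→Lead role and reassigning the rest optimally gives only 405 pts — worse by 11.

Petrov receives Frontend role.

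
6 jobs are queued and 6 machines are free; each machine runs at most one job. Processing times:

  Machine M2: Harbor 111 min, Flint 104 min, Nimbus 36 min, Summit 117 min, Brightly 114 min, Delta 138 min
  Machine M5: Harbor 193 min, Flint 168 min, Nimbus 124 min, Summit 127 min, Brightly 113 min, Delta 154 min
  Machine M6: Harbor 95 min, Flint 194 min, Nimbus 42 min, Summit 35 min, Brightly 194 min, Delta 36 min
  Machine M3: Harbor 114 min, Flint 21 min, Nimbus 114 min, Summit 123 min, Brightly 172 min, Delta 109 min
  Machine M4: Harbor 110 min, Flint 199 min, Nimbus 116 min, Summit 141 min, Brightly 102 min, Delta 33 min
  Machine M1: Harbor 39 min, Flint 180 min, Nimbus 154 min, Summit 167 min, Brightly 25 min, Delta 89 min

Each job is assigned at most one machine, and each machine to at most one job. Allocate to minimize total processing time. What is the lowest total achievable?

Min total: 277 min

This is a one-to-one assignment (minimum-cost bipartite matching).
Optimal: Harbor→Machine M1 (39 min), Flint→Machine M3 (21 min), Nimbus→Machine M2 (36 min), Summit→Machine M6 (35 min), Brightly→Machine M5 (113 min), Delta→Machine M4 (33 min) — total 39+21+36+35+113+33 = 277 min.
Min-entry greedy (repeatedly take the single cheapest remaining cell) gives 343 min, worse by 66.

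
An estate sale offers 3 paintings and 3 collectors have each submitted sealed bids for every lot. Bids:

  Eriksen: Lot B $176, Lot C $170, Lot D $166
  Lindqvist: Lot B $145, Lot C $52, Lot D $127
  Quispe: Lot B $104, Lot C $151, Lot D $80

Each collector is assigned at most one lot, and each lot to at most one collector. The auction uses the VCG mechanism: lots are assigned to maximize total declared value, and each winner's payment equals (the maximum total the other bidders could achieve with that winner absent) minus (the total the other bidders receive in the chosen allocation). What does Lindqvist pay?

Efficient allocation: Eriksen→Lot D ($166), Lindqvist→Lot B ($145), Quispe→Lot C ($151); total welfare W = $462.
Lindqvist receives Lot B at value $145, so the others get W − 145 = $317.
Without Lindqvist: best allocation of the remaining 2 bidders over all 3 lots is Eriksen→Lot B ($176), Quispe→Lot C ($151), total $327.
VCG payment = (others' best without Lindqvist) − (others' welfare with Lindqvist) = 327 − 317 = $10.

Lindqvist pays $10.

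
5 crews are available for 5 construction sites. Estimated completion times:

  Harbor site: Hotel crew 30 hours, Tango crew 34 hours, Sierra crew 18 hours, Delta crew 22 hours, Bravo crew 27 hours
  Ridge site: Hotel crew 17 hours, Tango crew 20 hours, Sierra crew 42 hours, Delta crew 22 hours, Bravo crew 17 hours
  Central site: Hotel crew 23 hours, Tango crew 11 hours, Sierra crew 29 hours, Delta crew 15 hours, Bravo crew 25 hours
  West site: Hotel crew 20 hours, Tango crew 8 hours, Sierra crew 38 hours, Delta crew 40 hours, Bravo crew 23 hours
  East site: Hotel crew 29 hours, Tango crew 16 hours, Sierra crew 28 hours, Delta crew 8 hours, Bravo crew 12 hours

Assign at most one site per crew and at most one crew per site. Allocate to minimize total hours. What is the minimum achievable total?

Min total: 70 hours

Optimal: Hotel crew→Ridge site (17 hours), Tango crew→West site (8 hours), Sierra crew→Harbor site (18 hours), Delta crew→Central site (15 hours), Bravo crew→East site (12 hours) — total 17+8+18+15+12 = 70 hours.
Next-best assignment: Hotel crew→Central site, Tango crew→West site, Sierra crew→Harbor site, Delta crew→East site, Bravo crew→Ridge site = 74 hours.
No other one-to-one assignment undercuts 70 hours.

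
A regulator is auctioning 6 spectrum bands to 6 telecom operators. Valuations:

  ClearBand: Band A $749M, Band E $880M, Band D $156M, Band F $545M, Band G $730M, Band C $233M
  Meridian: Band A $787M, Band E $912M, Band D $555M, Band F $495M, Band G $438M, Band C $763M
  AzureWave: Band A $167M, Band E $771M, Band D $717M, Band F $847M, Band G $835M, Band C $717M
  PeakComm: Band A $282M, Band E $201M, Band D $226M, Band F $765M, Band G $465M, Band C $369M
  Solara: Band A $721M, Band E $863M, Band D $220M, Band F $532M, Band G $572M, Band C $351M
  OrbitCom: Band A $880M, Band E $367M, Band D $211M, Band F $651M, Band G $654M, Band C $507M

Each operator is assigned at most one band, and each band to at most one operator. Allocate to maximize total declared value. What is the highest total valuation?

Max total: $4718M

Optimal: ClearBand→Band G ($730M), Meridian→Band C ($763M), AzureWave→Band D ($717M), PeakComm→Band F ($765M), Solara→Band E ($863M), OrbitCom→Band A ($880M) — total 730+763+717+765+863+880 = $4718M.
Max-entry greedy (repeatedly take the single best remaining cell) gives $3958M, worse by 760.
Next-best assignment: ClearBand→Band E, Meridian→Band C, AzureWave→Band D, PeakComm→Band F, Solara→Band G, OrbitCom→Band A = $4577M.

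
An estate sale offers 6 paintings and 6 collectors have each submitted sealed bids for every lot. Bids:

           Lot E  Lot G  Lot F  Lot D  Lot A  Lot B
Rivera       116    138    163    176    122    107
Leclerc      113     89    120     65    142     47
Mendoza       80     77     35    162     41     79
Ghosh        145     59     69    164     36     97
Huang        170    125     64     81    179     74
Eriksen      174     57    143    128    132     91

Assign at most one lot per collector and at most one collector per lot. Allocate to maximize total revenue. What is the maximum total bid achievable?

Treat this as an assignment problem: match each collector to one lot.
Optimal: Rivera→Lot G ($138), Leclerc→Lot F ($120), Mendoza→Lot D ($162), Ghosh→Lot B ($97), Huang→Lot A ($179), Eriksen→Lot E ($174) — total 138+120+162+97+179+174 = $870.
Row-greedy (each collector in turn takes its best remaining lot) gives $763, worse by 107.
Next-best assignment: Rivera→Lot F, Leclerc→Lot G, Mendoza→Lot D, Ghosh→Lot B, Huang→Lot A, Eriksen→Lot E = $864.

Max total: $870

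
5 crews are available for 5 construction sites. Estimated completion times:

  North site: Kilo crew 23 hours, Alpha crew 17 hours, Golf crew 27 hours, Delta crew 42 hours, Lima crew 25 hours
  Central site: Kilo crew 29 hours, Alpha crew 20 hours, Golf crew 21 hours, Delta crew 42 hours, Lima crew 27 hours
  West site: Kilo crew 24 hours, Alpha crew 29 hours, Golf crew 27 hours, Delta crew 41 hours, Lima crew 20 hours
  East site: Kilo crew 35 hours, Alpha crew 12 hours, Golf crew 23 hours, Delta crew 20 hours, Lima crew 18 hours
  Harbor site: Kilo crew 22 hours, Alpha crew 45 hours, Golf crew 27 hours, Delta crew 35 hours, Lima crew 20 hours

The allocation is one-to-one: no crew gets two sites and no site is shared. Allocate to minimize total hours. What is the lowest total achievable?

Minimum total: 100 hours

Optimal: Kilo crew→Harbor site (22 hours), Alpha crew→North site (17 hours), Golf crew→Central site (21 hours), Delta crew→East site (20 hours), Lima crew→West site (20 hours) — total 22+17+21+20+20 = 100 hours.
Row-greedy (each crew in turn takes its cheapest remaining site) gives 121 hours, worse by 21.
Next-best assignment: Kilo crew→West site, Alpha crew→North site, Golf crew→Central site, Delta crew→East site, Lima crew→Harbor site = 102 hours.
Checked against all permutations: 100 hours is optimal.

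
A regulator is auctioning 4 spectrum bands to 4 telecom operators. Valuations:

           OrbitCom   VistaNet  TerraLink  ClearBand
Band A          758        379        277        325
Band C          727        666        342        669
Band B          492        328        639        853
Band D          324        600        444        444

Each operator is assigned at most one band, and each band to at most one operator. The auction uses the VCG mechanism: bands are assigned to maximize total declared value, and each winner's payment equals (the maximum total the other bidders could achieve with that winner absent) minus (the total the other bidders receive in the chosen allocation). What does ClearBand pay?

ClearBand pays $195M.

Efficient allocation: OrbitCom→Band A ($758M), VistaNet→Band C ($666M), TerraLink→Band D ($444M), ClearBand→Band B ($853M); total welfare W = $2721M.
ClearBand receives Band B at value $853M, so the others get W − 853 = $1868M.
Without ClearBand: best allocation of the remaining 3 bidders over all 4 bands is OrbitCom→Band A ($758M), VistaNet→Band C ($666M), TerraLink→Band B ($639M), total $2063M.
VCG payment = (others' best without ClearBand) − (others' welfare with ClearBand) = 2063 − 1868 = $195M.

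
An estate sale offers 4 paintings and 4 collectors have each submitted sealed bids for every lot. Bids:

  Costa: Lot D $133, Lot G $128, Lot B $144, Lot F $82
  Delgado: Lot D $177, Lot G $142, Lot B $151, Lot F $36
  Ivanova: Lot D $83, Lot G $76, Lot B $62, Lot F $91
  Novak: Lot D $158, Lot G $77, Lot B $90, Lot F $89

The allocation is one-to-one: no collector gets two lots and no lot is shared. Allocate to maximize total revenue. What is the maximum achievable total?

Max total: $535

Optimal: Costa→Lot B ($144), Delgado→Lot G ($142), Ivanova→Lot F ($91), Novak→Lot D ($158) — total 144+142+91+158 = $535.
Next-best assignment: Costa→Lot G, Delgado→Lot B, Ivanova→Lot F, Novak→Lot D = $528.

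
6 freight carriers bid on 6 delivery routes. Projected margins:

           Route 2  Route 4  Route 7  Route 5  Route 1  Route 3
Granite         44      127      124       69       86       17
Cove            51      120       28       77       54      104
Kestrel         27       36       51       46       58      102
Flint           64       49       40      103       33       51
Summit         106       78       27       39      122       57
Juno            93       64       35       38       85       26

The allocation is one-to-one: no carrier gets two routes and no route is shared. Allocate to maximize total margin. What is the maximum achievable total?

Optimal: Granite→Route 7 ($124k), Cove→Route 4 ($120k), Kestrel→Route 3 ($102k), Flint→Route 5 ($103k), Summit→Route 1 ($122k), Juno→Route 2 ($93k) — total 124+120+102+103+122+93 = $664k.
Column-greedy (each route in turn goes to its best remaining carrier) gives $576k, worse by 88.
Next-best assignment: Granite→Route 7, Cove→Route 4, Kestrel→Route 3, Flint→Route 5, Summit→Route 2, Juno→Route 1 = $640k.
Swapping Granite↔Summit (Granite→Route 1 $86k, Summit→Route 7 $27k) loses 133.
No other one-to-one assignment exceeds $664k.

Maximum total: $664k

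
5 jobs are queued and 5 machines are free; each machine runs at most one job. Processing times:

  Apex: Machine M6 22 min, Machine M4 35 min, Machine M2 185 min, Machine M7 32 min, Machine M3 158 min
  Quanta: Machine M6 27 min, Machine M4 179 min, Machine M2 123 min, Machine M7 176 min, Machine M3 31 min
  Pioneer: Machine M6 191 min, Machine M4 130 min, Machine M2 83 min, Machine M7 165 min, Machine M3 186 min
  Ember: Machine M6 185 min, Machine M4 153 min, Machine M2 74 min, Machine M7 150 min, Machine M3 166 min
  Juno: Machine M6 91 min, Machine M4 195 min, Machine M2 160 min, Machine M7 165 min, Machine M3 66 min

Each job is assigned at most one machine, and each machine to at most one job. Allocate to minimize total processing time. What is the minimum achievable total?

This is a one-to-one assignment (minimum-cost bipartite matching).
Optimal: Apex→Machine M7 (32 min), Quanta→Machine M6 (27 min), Pioneer→Machine M4 (130 min), Ember→Machine M2 (74 min), Juno→Machine M3 (66 min) — total 32+27+130+74+66 = 329 min.
Min-entry greedy (repeatedly take the single cheapest remaining cell) gives 422 min, worse by 93.
Next-best assignment: Apex→Machine M7, Quanta→Machine M3, Pioneer→Machine M4, Ember→Machine M2, Juno→Machine M6 = 358 min.
Swapping Pioneer↔Juno (Pioneer→Machine M3 186 min, Juno→Machine M4 195 min) adds 185.

Minimum total: 329 min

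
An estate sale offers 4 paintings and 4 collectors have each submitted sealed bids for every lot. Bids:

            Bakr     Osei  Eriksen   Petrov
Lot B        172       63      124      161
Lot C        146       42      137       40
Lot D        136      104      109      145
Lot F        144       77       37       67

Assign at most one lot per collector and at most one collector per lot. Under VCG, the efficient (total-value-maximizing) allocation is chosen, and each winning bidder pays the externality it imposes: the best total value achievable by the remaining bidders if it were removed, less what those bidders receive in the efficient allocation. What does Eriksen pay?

Eriksen pays $2.

Efficient allocation: Bakr→Lot F ($144), Osei→Lot D ($104), Eriksen→Lot C ($137), Petrov→Lot B ($161); total welfare W = $546.
Eriksen receives Lot C at value $137, so the others get W − 137 = $409.
Without Eriksen: best allocation of the remaining 3 bidders over all 4 lots is Bakr→Lot C ($146), Osei→Lot D ($104), Petrov→Lot B ($161), total $411.
VCG payment = (others' best without Eriksen) − (others' welfare with Eriksen) = 411 − 409 = $2.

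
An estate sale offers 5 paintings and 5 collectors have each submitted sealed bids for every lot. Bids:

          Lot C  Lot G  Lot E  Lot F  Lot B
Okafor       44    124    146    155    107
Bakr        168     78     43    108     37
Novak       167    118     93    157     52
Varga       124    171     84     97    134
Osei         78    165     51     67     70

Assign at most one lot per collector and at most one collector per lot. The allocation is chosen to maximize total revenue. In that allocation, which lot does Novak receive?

Novak receives Lot F.

This is a one-to-one assignment (maximum-weight bipartite matching).
Optimal: Okafor→Lot E ($146), Bakr→Lot C ($168), Novak→Lot F ($157), Varga→Lot B ($134), Osei→Lot G ($165) — total 146+168+157+134+165 = $770.
Row-greedy (each collector in turn takes its best remaining lot) gives $626, worse by 144.
No other one-to-one assignment exceeds $770.
Novak's own top lot is Lot C ($167), but forcing Novak→Lot C and reassigning the rest optimally gives only $720 — worse by 50.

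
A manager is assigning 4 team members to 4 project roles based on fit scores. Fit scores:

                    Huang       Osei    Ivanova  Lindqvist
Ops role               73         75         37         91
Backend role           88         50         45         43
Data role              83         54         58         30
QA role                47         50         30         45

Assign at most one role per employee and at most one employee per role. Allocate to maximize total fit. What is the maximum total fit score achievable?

Optimal: Huang→Backend role (88 pts), Osei→QA role (50 pts), Ivanova→Data role (58 pts), Lindqvist→Ops role (91 pts) — total 88+50+58+91 = 287 pts.
Row-greedy (each employee in turn takes its best remaining role) gives 266 pts, worse by 21.
Next-best assignment: Huang→Data role, Osei→QA role, Ivanova→Backend role, Lindqvist→Ops role = 269 pts.
Checked against all permutations: 287 pts is optimal.

Maximum total: 287 pts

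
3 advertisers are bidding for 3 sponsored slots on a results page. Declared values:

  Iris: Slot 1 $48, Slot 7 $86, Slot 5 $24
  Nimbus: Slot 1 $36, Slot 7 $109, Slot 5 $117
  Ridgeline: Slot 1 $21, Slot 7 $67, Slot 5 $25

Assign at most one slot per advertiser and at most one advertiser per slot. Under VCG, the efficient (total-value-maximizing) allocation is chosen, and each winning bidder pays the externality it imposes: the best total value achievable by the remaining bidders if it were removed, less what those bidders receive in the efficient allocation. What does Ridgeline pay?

Ridgeline pays $38.

Efficient allocation: Iris→Slot 1 ($48), Nimbus→Slot 5 ($117), Ridgeline→Slot 7 ($67); total welfare W = $232.
Ridgeline receives Slot 7 at value $67, so the others get W − 67 = $165.
Without Ridgeline: best allocation of the remaining 2 bidders over all 3 slots is Iris→Slot 7 ($86), Nimbus→Slot 5 ($117), total $203.
VCG payment = (others' best without Ridgeline) − (others' welfare with Ridgeline) = 203 − 165 = $38.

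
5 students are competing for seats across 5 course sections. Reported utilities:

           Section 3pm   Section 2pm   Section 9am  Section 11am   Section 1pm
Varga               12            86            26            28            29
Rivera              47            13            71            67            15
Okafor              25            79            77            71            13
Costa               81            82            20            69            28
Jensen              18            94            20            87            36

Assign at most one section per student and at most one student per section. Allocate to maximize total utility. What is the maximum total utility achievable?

Optimal: Varga→Section 1pm (29 points), Rivera→Section 11am (67 points), Okafor→Section 9am (77 points), Costa→Section 3pm (81 points), Jensen→Section 2pm (94 points) — total 29+67+77+81+94 = 348 points.
No other one-to-one assignment exceeds 348 points.

Max total: 348 points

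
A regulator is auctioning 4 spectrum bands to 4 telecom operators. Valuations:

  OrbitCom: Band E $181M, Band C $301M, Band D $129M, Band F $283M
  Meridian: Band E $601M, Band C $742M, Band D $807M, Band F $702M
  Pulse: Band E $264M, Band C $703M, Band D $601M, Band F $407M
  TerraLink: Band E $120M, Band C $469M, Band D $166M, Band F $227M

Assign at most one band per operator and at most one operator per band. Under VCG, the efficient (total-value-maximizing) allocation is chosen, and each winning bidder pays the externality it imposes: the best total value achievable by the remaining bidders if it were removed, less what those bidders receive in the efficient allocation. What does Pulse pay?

Pulse pays $206M.

Efficient allocation: OrbitCom→Band F ($283M), Meridian→Band E ($601M), Pulse→Band D ($601M), TerraLink→Band C ($469M); total welfare W = $1954M.
Pulse receives Band D at value $601M, so the others get W − 601 = $1353M.
Without Pulse: best allocation of the remaining 3 bidders over all 4 bands is OrbitCom→Band F ($283M), Meridian→Band D ($807M), TerraLink→Band C ($469M), total $1559M.
VCG payment = (others' best without Pulse) − (others' welfare with Pulse) = 1559 − 1353 = $206M.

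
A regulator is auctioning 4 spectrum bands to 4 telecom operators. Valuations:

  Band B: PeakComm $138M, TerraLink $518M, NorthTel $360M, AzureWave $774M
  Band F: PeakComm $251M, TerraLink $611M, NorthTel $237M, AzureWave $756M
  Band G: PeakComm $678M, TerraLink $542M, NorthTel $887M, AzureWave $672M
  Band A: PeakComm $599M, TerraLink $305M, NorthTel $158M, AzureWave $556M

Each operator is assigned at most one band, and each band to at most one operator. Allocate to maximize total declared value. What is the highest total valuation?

Maximum total: $2871M

This is a one-to-one assignment (maximum-weight bipartite matching).
Optimal: PeakComm→Band A ($599M), TerraLink→Band F ($611M), NorthTel→Band G ($887M), AzureWave→Band B ($774M) — total 599+611+887+774 = $2871M.
Row-greedy (each operator in turn takes its best remaining band) gives $2205M, worse by 666.
No other one-to-one assignment exceeds $2871M.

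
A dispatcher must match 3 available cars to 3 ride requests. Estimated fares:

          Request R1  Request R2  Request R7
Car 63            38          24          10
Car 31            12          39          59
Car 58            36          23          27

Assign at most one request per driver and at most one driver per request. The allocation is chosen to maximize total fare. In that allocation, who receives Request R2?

Treat this as an assignment problem: match each driver to one request.
Optimal: Car 63→Request R1 ($38), Car 31→Request R7 ($59), Car 58→Request R2 ($23) — total 38+59+23 = $120.
Column-greedy (each request in turn goes to its best remaining driver) gives $104, worse by 16.
No other one-to-one assignment exceeds $120.
Car 58's own top request is Request R1 ($36), but forcing Car 58→Request R1 and reassigning the rest optimally gives only $119 — worse by 1.

Car 58 receives Request R2.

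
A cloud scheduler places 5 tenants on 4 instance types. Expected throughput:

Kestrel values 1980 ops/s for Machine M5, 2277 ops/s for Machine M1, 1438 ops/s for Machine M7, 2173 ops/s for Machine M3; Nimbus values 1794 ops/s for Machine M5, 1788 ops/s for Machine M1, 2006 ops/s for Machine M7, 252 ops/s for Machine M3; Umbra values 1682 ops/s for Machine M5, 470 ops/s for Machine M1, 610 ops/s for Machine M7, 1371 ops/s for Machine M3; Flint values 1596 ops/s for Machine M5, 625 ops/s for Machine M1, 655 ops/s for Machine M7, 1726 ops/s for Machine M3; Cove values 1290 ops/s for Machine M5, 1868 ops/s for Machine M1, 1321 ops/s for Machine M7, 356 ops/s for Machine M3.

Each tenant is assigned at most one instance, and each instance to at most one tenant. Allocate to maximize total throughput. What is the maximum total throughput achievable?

Maximum total: 7729 ops/s

Optimal: Umbra→Machine M5 (1682 ops/s), Cove→Machine M1 (1868 ops/s), Nimbus→Machine M7 (2006 ops/s), Kestrel→Machine M3 (2173 ops/s) — total 1682+1868+2006+2173 = 7729 ops/s.
Max-entry greedy (repeatedly take the single best remaining cell) gives 7691 ops/s, worse by 38.
Next-best assignment: Umbra→Machine M5, Kestrel→Machine M1, Nimbus→Machine M7, Flint→Machine M3 = 7691 ops/s.
Every other assignment is strictly worse.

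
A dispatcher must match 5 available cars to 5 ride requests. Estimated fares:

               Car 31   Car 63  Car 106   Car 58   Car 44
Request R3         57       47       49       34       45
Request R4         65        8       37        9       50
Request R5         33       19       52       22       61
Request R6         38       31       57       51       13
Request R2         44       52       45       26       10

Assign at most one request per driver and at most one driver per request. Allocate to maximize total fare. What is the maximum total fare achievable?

Optimal: Car 31→Request R4 ($65), Car 63→Request R2 ($52), Car 106→Request R3 ($49), Car 58→Request R6 ($51), Car 44→Request R5 ($61) — total 65+52+49+51+61 = $278.
Row-greedy (each driver in turn takes its best remaining request) gives $269, worse by 9.

Max total: $278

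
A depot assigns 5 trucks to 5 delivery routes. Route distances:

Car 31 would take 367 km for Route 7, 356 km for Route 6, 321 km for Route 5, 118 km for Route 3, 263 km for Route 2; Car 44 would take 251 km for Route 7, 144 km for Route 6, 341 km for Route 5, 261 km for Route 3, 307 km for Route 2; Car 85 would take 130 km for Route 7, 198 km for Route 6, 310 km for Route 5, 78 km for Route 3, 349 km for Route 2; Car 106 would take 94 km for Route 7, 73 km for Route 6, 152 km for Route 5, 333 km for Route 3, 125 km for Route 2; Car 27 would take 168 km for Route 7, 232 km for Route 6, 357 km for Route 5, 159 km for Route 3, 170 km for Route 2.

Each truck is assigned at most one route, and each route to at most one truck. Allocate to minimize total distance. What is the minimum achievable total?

Min total: 714 km

This is a one-to-one assignment (minimum-cost bipartite matching).
Optimal: Car 31→Route 3 (118 km), Car 44→Route 6 (144 km), Car 85→Route 7 (130 km), Car 106→Route 5 (152 km), Car 27→Route 2 (170 km) — total 118+144+130+152+170 = 714 km.
Column-greedy (each route in turn goes to its cheapest remaining truck) gives 836 km, worse by 122.
Next-best assignment: Car 31→Route 2, Car 44→Route 6, Car 85→Route 3, Car 106→Route 5, Car 27→Route 7 = 805 km.
Checked against all permutations: 714 km is optimal.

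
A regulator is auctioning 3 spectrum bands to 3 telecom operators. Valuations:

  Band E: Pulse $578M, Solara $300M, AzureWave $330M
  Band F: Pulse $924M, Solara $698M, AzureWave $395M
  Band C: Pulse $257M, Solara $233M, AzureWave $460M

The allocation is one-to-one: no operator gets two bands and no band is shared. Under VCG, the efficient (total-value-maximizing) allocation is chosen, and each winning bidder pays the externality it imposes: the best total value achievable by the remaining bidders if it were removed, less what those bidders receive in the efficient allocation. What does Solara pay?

Solara pays $346M.

Efficient allocation: Pulse→Band E ($578M), Solara→Band F ($698M), AzureWave→Band C ($460M); total welfare W = $1736M.
Solara receives Band F at value $698M, so the others get W − 698 = $1038M.
Without Solara: best allocation of the remaining 2 bidders over all 3 bands is Pulse→Band F ($924M), AzureWave→Band C ($460M), total $1384M.
VCG payment = (others' best without Solara) − (others' welfare with Solara) = 1384 − 1038 = $346M.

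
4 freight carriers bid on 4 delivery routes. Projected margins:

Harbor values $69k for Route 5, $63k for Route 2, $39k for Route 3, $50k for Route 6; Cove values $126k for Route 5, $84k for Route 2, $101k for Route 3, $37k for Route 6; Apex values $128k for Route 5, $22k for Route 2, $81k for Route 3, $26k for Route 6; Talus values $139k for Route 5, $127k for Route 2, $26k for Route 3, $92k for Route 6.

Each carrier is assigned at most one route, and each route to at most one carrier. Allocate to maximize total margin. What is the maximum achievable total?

Optimal: Harbor→Route 6 ($50k), Cove→Route 3 ($101k), Apex→Route 5 ($128k), Talus→Route 2 ($127k) — total 50+101+128+127 = $406k.

Maximum total: $406k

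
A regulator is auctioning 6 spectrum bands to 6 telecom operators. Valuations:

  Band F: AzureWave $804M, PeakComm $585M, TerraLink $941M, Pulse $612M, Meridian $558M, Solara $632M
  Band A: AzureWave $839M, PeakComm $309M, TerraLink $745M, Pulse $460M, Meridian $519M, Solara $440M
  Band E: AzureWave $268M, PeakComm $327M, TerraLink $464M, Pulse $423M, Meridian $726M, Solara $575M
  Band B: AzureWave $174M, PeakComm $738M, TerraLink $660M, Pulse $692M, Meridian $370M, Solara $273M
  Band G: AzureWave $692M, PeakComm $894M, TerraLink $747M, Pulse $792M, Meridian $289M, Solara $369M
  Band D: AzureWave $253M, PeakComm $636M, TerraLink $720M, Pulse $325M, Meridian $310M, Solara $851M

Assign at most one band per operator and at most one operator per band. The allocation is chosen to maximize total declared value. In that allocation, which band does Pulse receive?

Optimal: AzureWave→Band A ($839M), PeakComm→Band G ($894M), TerraLink→Band F ($941M), Pulse→Band B ($692M), Meridian→Band E ($726M), Solara→Band D ($851M) — total 839+894+941+692+726+851 = $4943M.
Pulse's own top band is Band G ($792M), but forcing Pulse→Band G and reassigning the rest optimally gives only $4887M — worse by 56.

Pulse receives Band B.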